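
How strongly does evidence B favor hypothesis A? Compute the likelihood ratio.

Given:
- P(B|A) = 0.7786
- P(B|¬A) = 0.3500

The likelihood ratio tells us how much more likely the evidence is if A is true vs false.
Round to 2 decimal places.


Likelihood Ratio (LR) = P(B|A) / P(B|¬A)

LR = 0.7786 / 0.3500
   = 2.22

The evidence is 2.22 times more likely if A is true than if A is false.
LR > 1, so observing B raises the odds in favor of A.


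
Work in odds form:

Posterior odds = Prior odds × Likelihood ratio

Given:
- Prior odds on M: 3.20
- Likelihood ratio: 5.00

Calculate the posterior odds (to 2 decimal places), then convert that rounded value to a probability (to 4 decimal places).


Step 1: Calculate posterior odds
Posterior odds = Prior odds × LR
               = 3.20 × 5.00
               = 16.00

Step 2: Convert to probability
P(M|E) = Posterior odds / (1 + Posterior odds)
       = 16.00 / (1 + 16.00)
       = 16.00 / 17.00
       = 0.9412

The evidence increased P(M) from 0.7619 to 0.9412.


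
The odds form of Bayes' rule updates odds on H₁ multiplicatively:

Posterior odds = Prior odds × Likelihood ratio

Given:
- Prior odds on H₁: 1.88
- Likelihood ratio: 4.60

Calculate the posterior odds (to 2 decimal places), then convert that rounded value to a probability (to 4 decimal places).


Step 1: Calculate posterior odds
Posterior odds = Prior odds × LR
               = 1.88 × 4.60
               = 8.65

Step 2: Convert to probability
P(H₁|E) = Posterior odds / (1 + Posterior odds)
       = 8.65 / (1 + 8.65)
       = 8.65 / 9.65
       = 0.8964

The evidence increased P(H₁) from 0.6528 to 0.8964.


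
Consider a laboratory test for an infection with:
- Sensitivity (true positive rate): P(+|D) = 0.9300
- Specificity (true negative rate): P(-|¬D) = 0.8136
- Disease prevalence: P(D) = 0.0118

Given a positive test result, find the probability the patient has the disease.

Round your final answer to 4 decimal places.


Let D = has disease, + = positive test

Given:
- P(D) = 0.0118 (prevalence)
- P(+|D) = 0.9300 (sensitivity)
- P(-|¬D) = 0.8136 (specificity)
- P(+|¬D) = 0.1864 (false positive rate = 1 - specificity)

Step 1: Find P(+)
P(+) = P(+|D)P(D) + P(+|¬D)P(¬D)
     = 0.9300 × 0.0118 + 0.1864 × 0.9882
     = 0.01097400 + 0.18420048
     = 0.19517448

Step 2: Apply Bayes' theorem for P(D|+)
P(D|+) = P(+|D)P(D) / P(+)
       = 0.01097400 / 0.19517448
       = 0.0562


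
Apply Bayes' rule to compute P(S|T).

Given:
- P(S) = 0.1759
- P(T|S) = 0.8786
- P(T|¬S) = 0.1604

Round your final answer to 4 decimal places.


Bayes' theorem: P(S|T) = P(T|S) × P(S) / P(T)

Step 1: Calculate P(T) using law of total probability
P(T) = P(T|S)P(S) + P(T|¬S)P(¬S)
     = 0.8786 × 0.1759 + 0.1604 × 0.8241
     = 0.15454574 + 0.13218564
     = 0.28673138

Step 2: Apply Bayes' theorem
P(S|T) = P(T|S) × P(S) / P(T)
       = 0.15454574 / 0.28673138
       = 0.5390


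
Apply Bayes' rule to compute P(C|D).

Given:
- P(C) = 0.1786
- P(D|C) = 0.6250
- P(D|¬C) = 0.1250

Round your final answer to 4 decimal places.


Bayes' theorem: P(C|D) = P(D|C) × P(C) / P(D)

Step 1: Calculate P(D) using law of total probability
P(D) = P(D|C)P(C) + P(D|¬C)P(¬C)
     = 0.6250 × 0.1786 + 0.1250 × 0.8214
     = 0.11162500 + 0.10267500
     = 0.21430000

Step 2: Apply Bayes' theorem
P(C|D) = P(D|C) × P(C) / P(D)
       = 0.11162500 / 0.21430000
       = 0.5209


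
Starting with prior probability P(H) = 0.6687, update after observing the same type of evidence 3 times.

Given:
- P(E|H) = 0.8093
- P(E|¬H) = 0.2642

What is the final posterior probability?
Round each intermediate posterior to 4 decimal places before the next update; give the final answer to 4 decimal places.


Sequential Bayesian updating:

Initial prior: P(H) = 0.6687

Update 1:
  P(E) = 0.8093 × 0.6687 + 0.2642 × 0.3313 = 0.54117891 + 0.08752946 = 0.62870837
  P(H|E) = 0.54117891 / 0.62870837 = 0.8608

Update 2:
  P(E) = 0.8093 × 0.8608 + 0.2642 × 0.1392 = 0.69664544 + 0.03677664 = 0.73342208
  P(H|E) = 0.69664544 / 0.73342208 = 0.9499

Update 3:
  P(E) = 0.8093 × 0.9499 + 0.2642 × 0.0501 = 0.76875407 + 0.01323642 = 0.78199049
  P(H|E) = 0.76875407 / 0.78199049 = 0.9831

Final posterior: 0.9831


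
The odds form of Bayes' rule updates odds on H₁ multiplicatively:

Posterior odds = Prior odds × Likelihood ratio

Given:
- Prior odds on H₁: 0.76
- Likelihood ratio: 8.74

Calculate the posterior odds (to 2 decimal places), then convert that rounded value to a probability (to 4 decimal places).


Step 1: Calculate posterior odds
Posterior odds = Prior odds × LR
               = 0.76 × 8.74
               = 6.64

Step 2: Convert to probability
P(H₁|E) = Posterior odds / (1 + Posterior odds)
       = 6.64 / (1 + 6.64)
       = 6.64 / 7.64
       = 0.8691

The evidence increased P(H₁) from 0.4318 to 0.8691.


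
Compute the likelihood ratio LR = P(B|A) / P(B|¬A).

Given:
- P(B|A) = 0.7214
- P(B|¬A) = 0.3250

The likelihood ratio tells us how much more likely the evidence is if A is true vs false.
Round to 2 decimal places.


Likelihood Ratio (LR) = P(B|A) / P(B|¬A)

LR = 0.7214 / 0.3250
   = 2.22

The evidence is 2.22 times more likely if A is true than if A is false.
LR > 1, so observing B raises the odds in favor of A.


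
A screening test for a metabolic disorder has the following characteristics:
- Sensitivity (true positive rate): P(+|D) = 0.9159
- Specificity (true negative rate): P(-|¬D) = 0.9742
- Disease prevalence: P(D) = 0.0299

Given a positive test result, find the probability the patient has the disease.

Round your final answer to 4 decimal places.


Let D = has disease, + = positive test

Given:
- P(D) = 0.0299 (prevalence)
- P(+|D) = 0.9159 (sensitivity)
- P(-|¬D) = 0.9742 (specificity)
- P(+|¬D) = 0.0258 (false positive rate = 1 - specificity)

Step 1: Find P(+)
P(+) = P(+|D)P(D) + P(+|¬D)P(¬D)
     = 0.9159 × 0.0299 + 0.0258 × 0.9701
     = 0.02738541 + 0.02502858
     = 0.05241399

Step 2: Apply Bayes' theorem for P(D|+)
P(D|+) = P(+|D)P(D) / P(+)
       = 0.02738541 / 0.05241399
       = 0.5225


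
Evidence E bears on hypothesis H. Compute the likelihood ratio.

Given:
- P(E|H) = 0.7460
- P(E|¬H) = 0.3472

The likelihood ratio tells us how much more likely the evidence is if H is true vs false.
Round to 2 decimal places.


Likelihood Ratio (LR) = P(E|H) / P(E|¬H)

LR = 0.7460 / 0.3472
   = 2.15

The evidence is 2.15 times more likely if H is true than if H is false.
Since LR > 1, the evidence supports H over ¬H.


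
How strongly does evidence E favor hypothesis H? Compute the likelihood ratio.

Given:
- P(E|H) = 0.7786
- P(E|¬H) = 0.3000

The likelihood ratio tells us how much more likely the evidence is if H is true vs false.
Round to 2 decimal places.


Likelihood Ratio (LR) = P(E|H) / P(E|¬H)

LR = 0.7786 / 0.3000
   = 2.60

The evidence is 2.60 times more likely if H is true than if H is false.
Since LR > 1, the evidence supports H over ¬H.


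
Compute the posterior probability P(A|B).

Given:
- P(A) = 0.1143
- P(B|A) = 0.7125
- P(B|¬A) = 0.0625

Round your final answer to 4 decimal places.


Bayes' theorem: P(A|B) = P(B|A) × P(A) / P(B)

Step 1: Calculate P(B) using law of total probability
P(B) = P(B|A)P(A) + P(B|¬A)P(¬A)
     = 0.7125 × 0.1143 + 0.0625 × 0.8857
     = 0.08143875 + 0.05535625
     = 0.13679500

Step 2: Apply Bayes' theorem
P(A|B) = P(B|A) × P(A) / P(B)
       = 0.08143875 / 0.13679500
       = 0.5953


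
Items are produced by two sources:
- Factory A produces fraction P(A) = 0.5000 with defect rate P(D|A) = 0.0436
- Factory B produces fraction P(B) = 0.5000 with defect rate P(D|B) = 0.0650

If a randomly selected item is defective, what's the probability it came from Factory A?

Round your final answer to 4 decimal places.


Let A = from Factory A, D = defective

Given:
- P(A) = 0.5000, P(B) = 0.5000
- P(D|A) = 0.0436, P(D|B) = 0.0650

Step 1: Find P(D)
P(D) = P(D|A)P(A) + P(D|B)P(B)
     = 0.0436 × 0.5000 + 0.0650 × 0.5000
     = 0.02180000 + 0.03250000
     = 0.05430000

Step 2: Apply Bayes' theorem
P(A|D) = P(D|A)P(A) / P(D)
       = 0.02180000 / 0.05430000
       = 0.4015


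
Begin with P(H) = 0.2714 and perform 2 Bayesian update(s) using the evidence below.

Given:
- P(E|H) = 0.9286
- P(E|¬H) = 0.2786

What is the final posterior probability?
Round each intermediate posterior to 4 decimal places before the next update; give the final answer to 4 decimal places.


Sequential Bayesian updating:

Initial prior: P(H) = 0.2714

Update 1:
  P(E) = 0.9286 × 0.2714 + 0.2786 × 0.7286 = 0.25202204 + 0.20298796 = 0.45501000
  P(H|E) = 0.25202204 / 0.45501000 = 0.5539

Update 2:
  P(E) = 0.9286 × 0.5539 + 0.2786 × 0.4461 = 0.51435154 + 0.12428346 = 0.63863500
  P(H|E) = 0.51435154 / 0.63863500 = 0.8054

Final posterior: 0.8054


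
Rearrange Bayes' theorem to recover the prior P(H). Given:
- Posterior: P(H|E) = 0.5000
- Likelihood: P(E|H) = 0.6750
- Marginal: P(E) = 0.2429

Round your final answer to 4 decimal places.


From Bayes' theorem: P(H|E) = P(E|H) × P(H) / P(E)

Rearranging for P(H):
P(H) = P(H|E) × P(E) / P(E|H)
     = 0.5000 × 0.2429 / 0.6750
     = 0.12145000 / 0.6750
     = 0.1799


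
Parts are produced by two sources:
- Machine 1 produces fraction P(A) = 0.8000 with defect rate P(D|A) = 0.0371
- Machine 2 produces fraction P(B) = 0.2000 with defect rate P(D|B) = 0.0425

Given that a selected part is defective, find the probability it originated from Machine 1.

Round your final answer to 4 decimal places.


Let A = from Machine 1, D = defective

Given:
- P(A) = 0.8000, P(B) = 0.2000
- P(D|A) = 0.0371, P(D|B) = 0.0425

Step 1: Find P(D)
P(D) = P(D|A)P(A) + P(D|B)P(B)
     = 0.0371 × 0.8000 + 0.0425 × 0.2000
     = 0.02968000 + 0.00850000
     = 0.03818000

Step 2: Apply Bayes' theorem
P(A|D) = P(D|A)P(A) / P(D)
       = 0.02968000 / 0.03818000
       = 0.7774


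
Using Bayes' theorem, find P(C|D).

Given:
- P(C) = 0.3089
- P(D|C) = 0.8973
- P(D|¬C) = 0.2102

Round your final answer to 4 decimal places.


Bayes' theorem: P(C|D) = P(D|C) × P(C) / P(D)

Step 1: Calculate P(D) using law of total probability
P(D) = P(D|C)P(C) + P(D|¬C)P(¬C)
     = 0.8973 × 0.3089 + 0.2102 × 0.6911
     = 0.27717597 + 0.14526922
     = 0.42244519

Step 2: Apply Bayes' theorem
P(C|D) = P(D|C) × P(C) / P(D)
       = 0.27717597 / 0.42244519
       = 0.6561


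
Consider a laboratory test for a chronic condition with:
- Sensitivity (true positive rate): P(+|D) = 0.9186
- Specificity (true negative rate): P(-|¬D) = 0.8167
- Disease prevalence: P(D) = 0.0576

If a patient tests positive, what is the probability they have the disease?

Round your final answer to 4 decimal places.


Let D = has disease, + = positive test

Given:
- P(D) = 0.0576 (prevalence)
- P(+|D) = 0.9186 (sensitivity)
- P(-|¬D) = 0.8167 (specificity)
- P(+|¬D) = 0.1833 (false positive rate = 1 - specificity)

Step 1: Find P(+)
P(+) = P(+|D)P(D) + P(+|¬D)P(¬D)
     = 0.9186 × 0.0576 + 0.1833 × 0.9424
     = 0.05291136 + 0.17274192
     = 0.22565328

Step 2: Apply Bayes' theorem for P(D|+)
P(D|+) = P(+|D)P(D) / P(+)
       = 0.05291136 / 0.22565328
       = 0.2345


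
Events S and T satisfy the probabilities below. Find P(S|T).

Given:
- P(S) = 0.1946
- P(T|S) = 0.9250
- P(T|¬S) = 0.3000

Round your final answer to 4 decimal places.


Bayes' theorem: P(S|T) = P(T|S) × P(S) / P(T)

Step 1: Calculate P(T) using law of total probability
P(T) = P(T|S)P(S) + P(T|¬S)P(¬S)
     = 0.9250 × 0.1946 + 0.3000 × 0.8054
     = 0.18000500 + 0.24162000
     = 0.42162500

Step 2: Apply Bayes' theorem
P(S|T) = P(T|S) × P(S) / P(T)
       = 0.18000500 / 0.42162500
       = 0.4269


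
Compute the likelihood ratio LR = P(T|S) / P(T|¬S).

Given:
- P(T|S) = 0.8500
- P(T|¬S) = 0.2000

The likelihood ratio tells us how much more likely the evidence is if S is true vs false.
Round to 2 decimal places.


Likelihood Ratio (LR) = P(T|S) / P(T|¬S)

LR = 0.8500 / 0.2000
   = 4.25

The evidence is 4.25 times more likely if S is true than if S is false.
Since LR > 1, the evidence supports S over ¬S.


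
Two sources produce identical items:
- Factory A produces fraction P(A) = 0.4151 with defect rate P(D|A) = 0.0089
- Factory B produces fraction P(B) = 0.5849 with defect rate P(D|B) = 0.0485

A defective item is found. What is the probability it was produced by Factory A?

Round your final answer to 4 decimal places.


Let A = from Factory A, D = defective

Given:
- P(A) = 0.4151, P(B) = 0.5849
- P(D|A) = 0.0089, P(D|B) = 0.0485

Step 1: Find P(D)
P(D) = P(D|A)P(A) + P(D|B)P(B)
     = 0.0089 × 0.4151 + 0.0485 × 0.5849
     = 0.00369439 + 0.02836765
     = 0.03206204

Step 2: Apply Bayes' theorem
P(A|D) = P(D|A)P(A) / P(D)
       = 0.00369439 / 0.03206204
       = 0.1152


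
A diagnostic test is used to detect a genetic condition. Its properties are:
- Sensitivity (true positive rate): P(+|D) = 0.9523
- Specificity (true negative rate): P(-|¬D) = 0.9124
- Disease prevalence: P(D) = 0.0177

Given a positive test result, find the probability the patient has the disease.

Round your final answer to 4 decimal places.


Let D = has disease, + = positive test

Given:
- P(D) = 0.0177 (prevalence)
- P(+|D) = 0.9523 (sensitivity)
- P(-|¬D) = 0.9124 (specificity)
- P(+|¬D) = 0.0876 (false positive rate = 1 - specificity)

Step 1: Find P(+)
P(+) = P(+|D)P(D) + P(+|¬D)P(¬D)
     = 0.9523 × 0.0177 + 0.0876 × 0.9823
     = 0.01685571 + 0.08604948
     = 0.10290519

Step 2: Apply Bayes' theorem for P(D|+)
P(D|+) = P(+|D)P(D) / P(+)
       = 0.01685571 / 0.10290519
       = 0.1638


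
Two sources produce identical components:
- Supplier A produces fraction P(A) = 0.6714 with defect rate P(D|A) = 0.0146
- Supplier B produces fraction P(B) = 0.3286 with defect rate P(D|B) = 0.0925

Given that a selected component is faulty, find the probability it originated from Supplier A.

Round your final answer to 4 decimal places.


Let A = from Supplier A, D = faulty

Given:
- P(A) = 0.6714, P(B) = 0.3286
- P(D|A) = 0.0146, P(D|B) = 0.0925

Step 1: Find P(D)
P(D) = P(D|A)P(A) + P(D|B)P(B)
     = 0.0146 × 0.6714 + 0.0925 × 0.3286
     = 0.00980244 + 0.03039550
     = 0.04019794

Step 2: Apply Bayes' theorem
P(A|D) = P(D|A)P(A) / P(D)
       = 0.00980244 / 0.04019794
       = 0.2439


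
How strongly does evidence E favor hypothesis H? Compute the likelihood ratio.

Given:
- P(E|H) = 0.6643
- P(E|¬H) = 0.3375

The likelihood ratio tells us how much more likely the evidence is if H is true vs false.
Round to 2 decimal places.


Likelihood Ratio (LR) = P(E|H) / P(E|¬H)

LR = 0.6643 / 0.3375
   = 1.97

The evidence is 1.97 times more likely if H is true than if H is false.
Because LR exceeds 1, E is evidence for H.


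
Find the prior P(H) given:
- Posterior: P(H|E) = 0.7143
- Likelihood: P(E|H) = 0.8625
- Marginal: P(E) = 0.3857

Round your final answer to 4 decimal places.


From Bayes' theorem: P(H|E) = P(E|H) × P(H) / P(E)

Rearranging for P(H):
P(H) = P(H|E) × P(E) / P(E|H)
     = 0.7143 × 0.3857 / 0.8625
     = 0.27550551 / 0.8625
     = 0.3194


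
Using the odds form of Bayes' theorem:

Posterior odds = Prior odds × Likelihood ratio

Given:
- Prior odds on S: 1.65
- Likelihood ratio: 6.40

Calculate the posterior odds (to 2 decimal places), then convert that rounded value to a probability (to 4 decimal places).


Step 1: Calculate posterior odds
Posterior odds = Prior odds × LR
               = 1.65 × 6.40
               = 10.56

Step 2: Convert to probability
P(S|E) = Posterior odds / (1 + Posterior odds)
       = 10.56 / (1 + 10.56)
       = 10.56 / 11.56
       = 0.9135

The evidence increased P(S) from 0.6226 to 0.9135.


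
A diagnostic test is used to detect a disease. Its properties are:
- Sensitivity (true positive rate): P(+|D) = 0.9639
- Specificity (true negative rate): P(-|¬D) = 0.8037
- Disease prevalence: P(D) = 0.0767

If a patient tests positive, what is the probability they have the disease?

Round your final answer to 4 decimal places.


Let D = has disease, + = positive test

Given:
- P(D) = 0.0767 (prevalence)
- P(+|D) = 0.9639 (sensitivity)
- P(-|¬D) = 0.8037 (specificity)
- P(+|¬D) = 0.1963 (false positive rate = 1 - specificity)

Step 1: Find P(+)
P(+) = P(+|D)P(D) + P(+|¬D)P(¬D)
     = 0.9639 × 0.0767 + 0.1963 × 0.9233
     = 0.07393113 + 0.18124379
     = 0.25517492

Step 2: Apply Bayes' theorem for P(D|+)
P(D|+) = P(+|D)P(D) / P(+)
       = 0.07393113 / 0.25517492
       = 0.2897


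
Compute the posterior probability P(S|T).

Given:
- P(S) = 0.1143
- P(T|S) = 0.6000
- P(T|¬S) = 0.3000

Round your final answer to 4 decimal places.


Bayes' theorem: P(S|T) = P(T|S) × P(S) / P(T)

Step 1: Calculate P(T) using law of total probability
P(T) = P(T|S)P(S) + P(T|¬S)P(¬S)
     = 0.6000 × 0.1143 + 0.3000 × 0.8857
     = 0.06858000 + 0.26571000
     = 0.33429000

Step 2: Apply Bayes' theorem
P(S|T) = P(T|S) × P(S) / P(T)
       = 0.06858000 / 0.33429000
       = 0.2052


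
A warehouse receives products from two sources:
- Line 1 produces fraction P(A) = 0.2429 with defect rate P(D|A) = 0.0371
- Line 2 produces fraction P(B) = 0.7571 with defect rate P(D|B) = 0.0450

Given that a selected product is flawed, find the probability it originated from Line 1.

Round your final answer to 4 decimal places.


Let A = from Line 1, D = flawed

Given:
- P(A) = 0.2429, P(B) = 0.7571
- P(D|A) = 0.0371, P(D|B) = 0.0450

Step 1: Find P(D)
P(D) = P(D|A)P(A) + P(D|B)P(B)
     = 0.0371 × 0.2429 + 0.0450 × 0.7571
     = 0.00901159 + 0.03406950
     = 0.04308109

Step 2: Apply Bayes' theorem
P(A|D) = P(D|A)P(A) / P(D)
       = 0.00901159 / 0.04308109
       = 0.2092


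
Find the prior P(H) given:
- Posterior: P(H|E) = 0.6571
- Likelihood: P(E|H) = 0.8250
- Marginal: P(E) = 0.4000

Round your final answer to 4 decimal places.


From Bayes' theorem: P(H|E) = P(E|H) × P(H) / P(E)

Rearranging for P(H):
P(H) = P(H|E) × P(E) / P(E|H)
     = 0.6571 × 0.4000 / 0.8250
     = 0.26284000 / 0.8250
     = 0.3186


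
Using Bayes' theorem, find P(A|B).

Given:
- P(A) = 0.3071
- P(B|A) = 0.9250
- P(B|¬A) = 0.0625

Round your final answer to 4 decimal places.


Bayes' theorem: P(A|B) = P(B|A) × P(A) / P(B)

Step 1: Calculate P(B) using law of total probability
P(B) = P(B|A)P(A) + P(B|¬A)P(¬A)
     = 0.9250 × 0.3071 + 0.0625 × 0.6929
     = 0.28406750 + 0.04330625
     = 0.32737375

Step 2: Apply Bayes' theorem
P(A|B) = P(B|A) × P(A) / P(B)
       = 0.28406750 / 0.32737375
       = 0.8677


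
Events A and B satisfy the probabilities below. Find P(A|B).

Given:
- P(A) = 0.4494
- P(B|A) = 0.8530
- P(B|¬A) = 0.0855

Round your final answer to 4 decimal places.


Bayes' theorem: P(A|B) = P(B|A) × P(A) / P(B)

Step 1: Calculate P(B) using law of total probability
P(B) = P(B|A)P(A) + P(B|¬A)P(¬A)
     = 0.8530 × 0.4494 + 0.0855 × 0.5506
     = 0.38333820 + 0.04707630
     = 0.43041450

Step 2: Apply Bayes' theorem
P(A|B) = P(B|A) × P(A) / P(B)
       = 0.38333820 / 0.43041450
       = 0.8906


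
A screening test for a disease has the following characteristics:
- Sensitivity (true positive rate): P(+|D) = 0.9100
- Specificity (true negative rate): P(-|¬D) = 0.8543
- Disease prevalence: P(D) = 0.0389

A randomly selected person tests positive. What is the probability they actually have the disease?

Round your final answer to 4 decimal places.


Let D = has disease, + = positive test

Given:
- P(D) = 0.0389 (prevalence)
- P(+|D) = 0.9100 (sensitivity)
- P(-|¬D) = 0.8543 (specificity)
- P(+|¬D) = 0.1457 (false positive rate = 1 - specificity)

Step 1: Find P(+)
P(+) = P(+|D)P(D) + P(+|¬D)P(¬D)
     = 0.9100 × 0.0389 + 0.1457 × 0.9611
     = 0.03539900 + 0.14003227
     = 0.17543127

Step 2: Apply Bayes' theorem for P(D|+)
P(D|+) = P(+|D)P(D) / P(+)
       = 0.03539900 / 0.17543127
       = 0.2018


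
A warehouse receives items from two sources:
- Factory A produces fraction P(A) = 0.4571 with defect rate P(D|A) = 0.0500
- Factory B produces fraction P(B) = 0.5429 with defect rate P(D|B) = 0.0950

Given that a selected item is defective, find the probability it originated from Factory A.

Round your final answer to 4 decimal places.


Let A = from Factory A, D = defective

Given:
- P(A) = 0.4571, P(B) = 0.5429
- P(D|A) = 0.0500, P(D|B) = 0.0950

Step 1: Find P(D)
P(D) = P(D|A)P(A) + P(D|B)P(B)
     = 0.0500 × 0.4571 + 0.0950 × 0.5429
     = 0.02285500 + 0.05157550
     = 0.07443050

Step 2: Apply Bayes' theorem
P(A|D) = P(D|A)P(A) / P(D)
       = 0.02285500 / 0.07443050
       = 0.3071


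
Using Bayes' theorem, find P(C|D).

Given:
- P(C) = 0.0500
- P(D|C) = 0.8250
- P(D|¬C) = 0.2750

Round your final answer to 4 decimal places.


Bayes' theorem: P(C|D) = P(D|C) × P(C) / P(D)

Step 1: Calculate P(D) using law of total probability
P(D) = P(D|C)P(C) + P(D|¬C)P(¬C)
     = 0.8250 × 0.0500 + 0.2750 × 0.9500
     = 0.04125000 + 0.26125000
     = 0.30250000

Step 2: Apply Bayes' theorem
P(C|D) = P(D|C) × P(C) / P(D)
       = 0.04125000 / 0.30250000
       = 0.1364


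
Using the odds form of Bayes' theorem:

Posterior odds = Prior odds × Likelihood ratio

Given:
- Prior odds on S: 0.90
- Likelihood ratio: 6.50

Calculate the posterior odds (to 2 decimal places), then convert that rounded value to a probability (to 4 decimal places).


Step 1: Calculate posterior odds
Posterior odds = Prior odds × LR
               = 0.90 × 6.50
               = 5.85

Step 2: Convert to probability
P(S|E) = Posterior odds / (1 + Posterior odds)
       = 5.85 / (1 + 5.85)
       = 5.85 / 6.85
       = 0.8540

The evidence increased P(S) from 0.4737 to 0.8540.


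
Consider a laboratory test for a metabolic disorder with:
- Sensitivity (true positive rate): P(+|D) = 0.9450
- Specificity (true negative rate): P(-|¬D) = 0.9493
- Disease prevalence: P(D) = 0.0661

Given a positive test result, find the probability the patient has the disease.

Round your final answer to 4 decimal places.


Let D = has disease, + = positive test

Given:
- P(D) = 0.0661 (prevalence)
- P(+|D) = 0.9450 (sensitivity)
- P(-|¬D) = 0.9493 (specificity)
- P(+|¬D) = 0.0507 (false positive rate = 1 - specificity)

Step 1: Find P(+)
P(+) = P(+|D)P(D) + P(+|¬D)P(¬D)
     = 0.9450 × 0.0661 + 0.0507 × 0.9339
     = 0.06246450 + 0.04734873
     = 0.10981323

Step 2: Apply Bayes' theorem for P(D|+)
P(D|+) = P(+|D)P(D) / P(+)
       = 0.06246450 / 0.10981323
       = 0.5688


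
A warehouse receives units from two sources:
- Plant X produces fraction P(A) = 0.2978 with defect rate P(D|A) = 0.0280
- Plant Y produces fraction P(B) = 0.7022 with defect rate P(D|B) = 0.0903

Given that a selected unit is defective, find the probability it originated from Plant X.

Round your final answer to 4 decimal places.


Let A = from Plant X, D = defective

Given:
- P(A) = 0.2978, P(B) = 0.7022
- P(D|A) = 0.0280, P(D|B) = 0.0903

Step 1: Find P(D)
P(D) = P(D|A)P(A) + P(D|B)P(B)
     = 0.0280 × 0.2978 + 0.0903 × 0.7022
     = 0.00833840 + 0.06340866
     = 0.07174706

Step 2: Apply Bayes' theorem
P(A|D) = P(D|A)P(A) / P(D)
       = 0.00833840 / 0.07174706
       = 0.1162


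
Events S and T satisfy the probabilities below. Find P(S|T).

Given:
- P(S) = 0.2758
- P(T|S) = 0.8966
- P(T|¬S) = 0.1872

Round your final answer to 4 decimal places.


Bayes' theorem: P(S|T) = P(T|S) × P(S) / P(T)

Step 1: Calculate P(T) using law of total probability
P(T) = P(T|S)P(S) + P(T|¬S)P(¬S)
     = 0.8966 × 0.2758 + 0.1872 × 0.7242
     = 0.24728228 + 0.13557024
     = 0.38285252

Step 2: Apply Bayes' theorem
P(S|T) = P(T|S) × P(S) / P(T)
       = 0.24728228 / 0.38285252
       = 0.6459


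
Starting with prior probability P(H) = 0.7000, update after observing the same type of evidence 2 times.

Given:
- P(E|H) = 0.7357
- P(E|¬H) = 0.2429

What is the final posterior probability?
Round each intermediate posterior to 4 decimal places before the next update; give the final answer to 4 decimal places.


Sequential Bayesian updating:

Initial prior: P(H) = 0.7000

Update 1:
  P(E) = 0.7357 × 0.7000 + 0.2429 × 0.3000 = 0.51499000 + 0.07287000 = 0.58786000
  P(H|E) = 0.51499000 / 0.58786000 = 0.8760

Update 2:
  P(E) = 0.7357 × 0.8760 + 0.2429 × 0.1240 = 0.64447320 + 0.03011960 = 0.67459280
  P(H|E) = 0.64447320 / 0.67459280 = 0.9554

Final posterior: 0.9554


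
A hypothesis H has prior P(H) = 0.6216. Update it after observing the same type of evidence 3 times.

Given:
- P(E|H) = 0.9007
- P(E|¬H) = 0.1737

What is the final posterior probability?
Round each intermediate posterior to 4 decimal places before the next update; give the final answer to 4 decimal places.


Sequential Bayesian updating:

Initial prior: P(H) = 0.6216

Update 1:
  P(E) = 0.9007 × 0.6216 + 0.1737 × 0.3784 = 0.55987512 + 0.06572808 = 0.62560320
  P(H|E) = 0.55987512 / 0.62560320 = 0.8949

Update 2:
  P(E) = 0.9007 × 0.8949 + 0.1737 × 0.1051 = 0.80603643 + 0.01825587 = 0.82429230
  P(H|E) = 0.80603643 / 0.82429230 = 0.9779

Update 3:
  P(E) = 0.9007 × 0.9779 + 0.1737 × 0.0221 = 0.88079453 + 0.00383877 = 0.88463330
  P(H|E) = 0.88079453 / 0.88463330 = 0.9957

Final posterior: 0.9957


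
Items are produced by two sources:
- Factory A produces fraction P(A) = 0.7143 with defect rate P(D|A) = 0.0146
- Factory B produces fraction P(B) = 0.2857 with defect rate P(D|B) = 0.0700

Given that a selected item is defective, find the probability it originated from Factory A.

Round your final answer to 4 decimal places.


Let A = from Factory A, D = defective

Given:
- P(A) = 0.7143, P(B) = 0.2857
- P(D|A) = 0.0146, P(D|B) = 0.0700

Step 1: Find P(D)
P(D) = P(D|A)P(A) + P(D|B)P(B)
     = 0.0146 × 0.7143 + 0.0700 × 0.2857
     = 0.01042878 + 0.01999900
     = 0.03042778

Step 2: Apply Bayes' theorem
P(A|D) = P(D|A)P(A) / P(D)
       = 0.01042878 / 0.03042778
       = 0.3427


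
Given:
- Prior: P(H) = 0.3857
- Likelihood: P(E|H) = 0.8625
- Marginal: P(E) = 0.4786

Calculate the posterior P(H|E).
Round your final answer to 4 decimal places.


Using Bayes' theorem:

P(H|E) = P(E|H) × P(H) / P(E)
       = 0.8625 × 0.3857 / 0.4786
       = 0.33266625 / 0.4786
       = 0.6951

The evidence strengthens our belief in H.
Prior: 0.3857 → Posterior: 0.6951


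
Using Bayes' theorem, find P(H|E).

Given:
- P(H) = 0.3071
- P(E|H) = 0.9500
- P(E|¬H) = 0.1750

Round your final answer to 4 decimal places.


Bayes' theorem: P(H|E) = P(E|H) × P(H) / P(E)

Step 1: Calculate P(E) using law of total probability
P(E) = P(E|H)P(H) + P(E|¬H)P(¬H)
     = 0.9500 × 0.3071 + 0.1750 × 0.6929
     = 0.29174500 + 0.12125750
     = 0.41300250

Step 2: Apply Bayes' theorem
P(H|E) = P(E|H) × P(H) / P(E)
       = 0.29174500 / 0.41300250
       = 0.7064


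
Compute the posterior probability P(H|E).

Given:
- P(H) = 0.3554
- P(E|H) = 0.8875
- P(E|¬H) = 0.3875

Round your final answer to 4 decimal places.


Bayes' theorem: P(H|E) = P(E|H) × P(H) / P(E)

Step 1: Calculate P(E) using law of total probability
P(E) = P(E|H)P(H) + P(E|¬H)P(¬H)
     = 0.8875 × 0.3554 + 0.3875 × 0.6446
     = 0.31541750 + 0.24978250
     = 0.56520000

Step 2: Apply Bayes' theorem
P(H|E) = P(E|H) × P(H) / P(E)
       = 0.31541750 / 0.56520000
       = 0.5581


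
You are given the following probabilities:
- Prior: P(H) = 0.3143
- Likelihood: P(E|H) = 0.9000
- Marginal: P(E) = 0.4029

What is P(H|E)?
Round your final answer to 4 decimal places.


Using Bayes' theorem:

P(H|E) = P(E|H) × P(H) / P(E)
       = 0.9000 × 0.3143 / 0.4029
       = 0.28287000 / 0.4029
       = 0.7021

The evidence strengthens our belief in H.
Prior: 0.3143 → Posterior: 0.7021


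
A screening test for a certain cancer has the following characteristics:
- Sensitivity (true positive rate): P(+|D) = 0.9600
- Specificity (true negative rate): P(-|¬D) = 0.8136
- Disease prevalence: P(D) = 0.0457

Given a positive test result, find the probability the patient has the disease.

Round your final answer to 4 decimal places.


Let D = has disease, + = positive test

Given:
- P(D) = 0.0457 (prevalence)
- P(+|D) = 0.9600 (sensitivity)
- P(-|¬D) = 0.8136 (specificity)
- P(+|¬D) = 0.1864 (false positive rate = 1 - specificity)

Step 1: Find P(+)
P(+) = P(+|D)P(D) + P(+|¬D)P(¬D)
     = 0.9600 × 0.0457 + 0.1864 × 0.9543
     = 0.04387200 + 0.17788152
     = 0.22175352

Step 2: Apply Bayes' theorem for P(D|+)
P(D|+) = P(+|D)P(D) / P(+)
       = 0.04387200 / 0.22175352
       = 0.1978


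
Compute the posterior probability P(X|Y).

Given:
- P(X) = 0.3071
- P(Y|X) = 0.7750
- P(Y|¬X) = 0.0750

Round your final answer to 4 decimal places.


Bayes' theorem: P(X|Y) = P(Y|X) × P(X) / P(Y)

Step 1: Calculate P(Y) using law of total probability
P(Y) = P(Y|X)P(X) + P(Y|¬X)P(¬X)
     = 0.7750 × 0.3071 + 0.0750 × 0.6929
     = 0.23800250 + 0.05196750
     = 0.28997000

Step 2: Apply Bayes' theorem
P(X|Y) = P(Y|X) × P(X) / P(Y)
       = 0.23800250 / 0.28997000
       = 0.8208


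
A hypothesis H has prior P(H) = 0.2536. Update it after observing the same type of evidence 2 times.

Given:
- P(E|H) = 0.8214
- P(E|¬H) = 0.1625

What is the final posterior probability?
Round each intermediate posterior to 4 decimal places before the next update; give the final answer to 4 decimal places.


Sequential Bayesian updating:

Initial prior: P(H) = 0.2536

Update 1:
  P(E) = 0.8214 × 0.2536 + 0.1625 × 0.7464 = 0.20830704 + 0.12129000 = 0.32959704
  P(H|E) = 0.20830704 / 0.32959704 = 0.6320

Update 2:
  P(E) = 0.8214 × 0.6320 + 0.1625 × 0.3680 = 0.51912480 + 0.05980000 = 0.57892480
  P(H|E) = 0.51912480 / 0.57892480 = 0.8967

Final posterior: 0.8967


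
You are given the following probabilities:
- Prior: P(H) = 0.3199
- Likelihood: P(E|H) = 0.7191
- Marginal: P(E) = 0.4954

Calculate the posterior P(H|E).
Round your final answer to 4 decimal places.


Using Bayes' theorem:

P(H|E) = P(E|H) × P(H) / P(E)
       = 0.7191 × 0.3199 / 0.4954
       = 0.23004009 / 0.4954
       = 0.4644

The evidence strengthens our belief in H.
Prior: 0.3199 → Posterior: 0.4644


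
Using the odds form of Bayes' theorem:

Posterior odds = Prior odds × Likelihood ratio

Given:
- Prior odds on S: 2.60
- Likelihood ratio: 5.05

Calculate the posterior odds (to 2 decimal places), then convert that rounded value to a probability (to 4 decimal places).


Step 1: Calculate posterior odds
Posterior odds = Prior odds × LR
               = 2.60 × 5.05
               = 13.13

Step 2: Convert to probability
P(S|E) = Posterior odds / (1 + Posterior odds)
       = 13.13 / (1 + 13.13)
       = 13.13 / 14.13
       = 0.9292

The evidence increased P(S) from 0.7222 to 0.9292.


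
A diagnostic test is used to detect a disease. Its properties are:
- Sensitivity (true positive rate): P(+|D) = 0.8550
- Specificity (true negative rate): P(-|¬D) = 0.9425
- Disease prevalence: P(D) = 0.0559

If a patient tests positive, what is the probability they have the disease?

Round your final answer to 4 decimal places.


Let D = has disease, + = positive test

Given:
- P(D) = 0.0559 (prevalence)
- P(+|D) = 0.8550 (sensitivity)
- P(-|¬D) = 0.9425 (specificity)
- P(+|¬D) = 0.0575 (false positive rate = 1 - specificity)

Step 1: Find P(+)
P(+) = P(+|D)P(D) + P(+|¬D)P(¬D)
     = 0.8550 × 0.0559 + 0.0575 × 0.9441
     = 0.04779450 + 0.05428575
     = 0.10208025

Step 2: Apply Bayes' theorem for P(D|+)
P(D|+) = P(+|D)P(D) / P(+)
       = 0.04779450 / 0.10208025
       = 0.4682


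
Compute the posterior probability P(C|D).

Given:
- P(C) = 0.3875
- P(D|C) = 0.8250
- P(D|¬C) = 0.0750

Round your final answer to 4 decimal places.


Bayes' theorem: P(C|D) = P(D|C) × P(C) / P(D)

Step 1: Calculate P(D) using law of total probability
P(D) = P(D|C)P(C) + P(D|¬C)P(¬C)
     = 0.8250 × 0.3875 + 0.0750 × 0.6125
     = 0.31968750 + 0.04593750
     = 0.36562500

Step 2: Apply Bayes' theorem
P(C|D) = P(D|C) × P(C) / P(D)
       = 0.31968750 / 0.36562500
       = 0.8744


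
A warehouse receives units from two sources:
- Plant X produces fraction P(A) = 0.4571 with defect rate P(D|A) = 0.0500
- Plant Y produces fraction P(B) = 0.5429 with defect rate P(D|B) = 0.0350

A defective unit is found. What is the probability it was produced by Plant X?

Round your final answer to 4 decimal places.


Let A = from Plant X, D = defective

Given:
- P(A) = 0.4571, P(B) = 0.5429
- P(D|A) = 0.0500, P(D|B) = 0.0350

Step 1: Find P(D)
P(D) = P(D|A)P(A) + P(D|B)P(B)
     = 0.0500 × 0.4571 + 0.0350 × 0.5429
     = 0.02285500 + 0.01900150
     = 0.04185650

Step 2: Apply Bayes' theorem
P(A|D) = P(D|A)P(A) / P(D)
       = 0.02285500 / 0.04185650
       = 0.5460


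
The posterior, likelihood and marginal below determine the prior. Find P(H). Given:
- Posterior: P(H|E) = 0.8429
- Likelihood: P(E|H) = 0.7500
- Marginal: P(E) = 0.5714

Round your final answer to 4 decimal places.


From Bayes' theorem: P(H|E) = P(E|H) × P(H) / P(E)

Rearranging for P(H):
P(H) = P(H|E) × P(E) / P(E|H)
     = 0.8429 × 0.5714 / 0.7500
     = 0.48163306 / 0.7500
     = 0.6422


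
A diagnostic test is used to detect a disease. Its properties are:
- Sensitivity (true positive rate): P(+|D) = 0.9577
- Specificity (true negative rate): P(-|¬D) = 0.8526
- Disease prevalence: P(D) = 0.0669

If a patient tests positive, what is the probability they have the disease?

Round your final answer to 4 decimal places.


Let D = has disease, + = positive test

Given:
- P(D) = 0.0669 (prevalence)
- P(+|D) = 0.9577 (sensitivity)
- P(-|¬D) = 0.8526 (specificity)
- P(+|¬D) = 0.1474 (false positive rate = 1 - specificity)

Step 1: Find P(+)
P(+) = P(+|D)P(D) + P(+|¬D)P(¬D)
     = 0.9577 × 0.0669 + 0.1474 × 0.9331
     = 0.06407013 + 0.13753894
     = 0.20160907

Step 2: Apply Bayes' theorem for P(D|+)
P(D|+) = P(+|D)P(D) / P(+)
       = 0.06407013 / 0.20160907
       = 0.3178


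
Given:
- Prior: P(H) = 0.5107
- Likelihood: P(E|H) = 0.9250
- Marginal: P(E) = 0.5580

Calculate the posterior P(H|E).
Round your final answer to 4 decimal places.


Using Bayes' theorem:

P(H|E) = P(E|H) × P(H) / P(E)
       = 0.9250 × 0.5107 / 0.5580
       = 0.47239750 / 0.5580
       = 0.8466

The evidence strengthens our belief in H.
Prior: 0.5107 → Posterior: 0.8466


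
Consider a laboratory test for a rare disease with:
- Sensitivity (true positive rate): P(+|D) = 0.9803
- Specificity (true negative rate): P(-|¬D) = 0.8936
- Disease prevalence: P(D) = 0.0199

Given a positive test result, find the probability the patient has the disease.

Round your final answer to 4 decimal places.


Let D = has disease, + = positive test

Given:
- P(D) = 0.0199 (prevalence)
- P(+|D) = 0.9803 (sensitivity)
- P(-|¬D) = 0.8936 (specificity)
- P(+|¬D) = 0.1064 (false positive rate = 1 - specificity)

Step 1: Find P(+)
P(+) = P(+|D)P(D) + P(+|¬D)P(¬D)
     = 0.9803 × 0.0199 + 0.1064 × 0.9801
     = 0.01950797 + 0.10428264
     = 0.12379061

Step 2: Apply Bayes' theorem for P(D|+)
P(D|+) = P(+|D)P(D) / P(+)
       = 0.01950797 / 0.12379061
       = 0.1576


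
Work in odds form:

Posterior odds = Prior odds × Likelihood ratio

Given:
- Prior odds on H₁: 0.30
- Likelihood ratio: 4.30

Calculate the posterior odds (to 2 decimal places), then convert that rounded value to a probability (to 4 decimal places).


Step 1: Calculate posterior odds
Posterior odds = Prior odds × LR
               = 0.30 × 4.30
               = 1.29

Step 2: Convert to probability
P(H₁|E) = Posterior odds / (1 + Posterior odds)
       = 1.29 / (1 + 1.29)
       = 1.29 / 2.29
       = 0.5633

The evidence increased P(H₁) from 0.2308 to 0.5633.


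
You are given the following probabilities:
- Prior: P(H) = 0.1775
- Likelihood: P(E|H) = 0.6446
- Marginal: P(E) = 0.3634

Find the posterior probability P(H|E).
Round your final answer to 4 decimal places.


Using Bayes' theorem:

P(H|E) = P(E|H) × P(H) / P(E)
       = 0.6446 × 0.1775 / 0.3634
       = 0.11441650 / 0.3634
       = 0.3149

The evidence strengthens our belief in H.
Prior: 0.1775 → Posterior: 0.3149


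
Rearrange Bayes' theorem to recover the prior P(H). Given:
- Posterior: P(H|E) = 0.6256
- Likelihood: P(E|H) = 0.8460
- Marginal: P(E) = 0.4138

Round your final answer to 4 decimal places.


From Bayes' theorem: P(H|E) = P(E|H) × P(H) / P(E)

Rearranging for P(H):
P(H) = P(H|E) × P(E) / P(E|H)
     = 0.6256 × 0.4138 / 0.8460
     = 0.25887328 / 0.8460
     = 0.3060


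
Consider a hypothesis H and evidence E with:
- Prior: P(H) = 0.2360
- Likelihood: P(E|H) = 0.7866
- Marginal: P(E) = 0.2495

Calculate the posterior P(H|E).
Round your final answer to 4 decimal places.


Using Bayes' theorem:

P(H|E) = P(E|H) × P(H) / P(E)
       = 0.7866 × 0.2360 / 0.2495
       = 0.18563760 / 0.2495
       = 0.7440

The evidence strengthens our belief in H.
Prior: 0.2360 → Posterior: 0.7440


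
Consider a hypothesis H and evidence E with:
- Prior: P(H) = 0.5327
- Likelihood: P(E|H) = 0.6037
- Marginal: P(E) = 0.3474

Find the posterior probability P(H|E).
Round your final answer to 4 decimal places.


Using Bayes' theorem:

P(H|E) = P(E|H) × P(H) / P(E)
       = 0.6037 × 0.5327 / 0.3474
       = 0.32159099 / 0.3474
       = 0.9257

The evidence strengthens our belief in H.
Prior: 0.5327 → Posterior: 0.9257


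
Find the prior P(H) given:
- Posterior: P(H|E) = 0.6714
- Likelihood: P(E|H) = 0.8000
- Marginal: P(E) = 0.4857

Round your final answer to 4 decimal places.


From Bayes' theorem: P(H|E) = P(E|H) × P(H) / P(E)

Rearranging for P(H):
P(H) = P(H|E) × P(E) / P(E|H)
     = 0.6714 × 0.4857 / 0.8000
     = 0.32609898 / 0.8000
     = 0.4076


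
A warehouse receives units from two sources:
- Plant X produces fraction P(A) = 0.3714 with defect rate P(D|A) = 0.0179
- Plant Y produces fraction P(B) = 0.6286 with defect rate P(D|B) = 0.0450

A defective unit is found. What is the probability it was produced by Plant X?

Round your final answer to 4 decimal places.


Let A = from Plant X, D = defective

Given:
- P(A) = 0.3714, P(B) = 0.6286
- P(D|A) = 0.0179, P(D|B) = 0.0450

Step 1: Find P(D)
P(D) = P(D|A)P(A) + P(D|B)P(B)
     = 0.0179 × 0.3714 + 0.0450 × 0.6286
     = 0.00664806 + 0.02828700
     = 0.03493506

Step 2: Apply Bayes' theorem
P(A|D) = P(D|A)P(A) / P(D)
       = 0.00664806 / 0.03493506
       = 0.1903


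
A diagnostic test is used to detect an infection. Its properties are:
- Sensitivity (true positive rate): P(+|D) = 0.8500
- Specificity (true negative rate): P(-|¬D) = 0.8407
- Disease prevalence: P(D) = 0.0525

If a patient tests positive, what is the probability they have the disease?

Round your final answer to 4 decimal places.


Let D = has disease, + = positive test

Given:
- P(D) = 0.0525 (prevalence)
- P(+|D) = 0.8500 (sensitivity)
- P(-|¬D) = 0.8407 (specificity)
- P(+|¬D) = 0.1593 (false positive rate = 1 - specificity)

Step 1: Find P(+)
P(+) = P(+|D)P(D) + P(+|¬D)P(¬D)
     = 0.8500 × 0.0525 + 0.1593 × 0.9475
     = 0.04462500 + 0.15093675
     = 0.19556175

Step 2: Apply Bayes' theorem for P(D|+)
P(D|+) = P(+|D)P(D) / P(+)
       = 0.04462500 / 0.19556175
       = 0.2282


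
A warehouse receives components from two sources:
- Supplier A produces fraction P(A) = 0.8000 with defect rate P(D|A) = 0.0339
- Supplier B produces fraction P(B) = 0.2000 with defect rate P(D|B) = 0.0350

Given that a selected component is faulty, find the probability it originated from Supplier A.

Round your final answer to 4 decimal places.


Let A = from Supplier A, D = faulty

Given:
- P(A) = 0.8000, P(B) = 0.2000
- P(D|A) = 0.0339, P(D|B) = 0.0350

Step 1: Find P(D)
P(D) = P(D|A)P(A) + P(D|B)P(B)
     = 0.0339 × 0.8000 + 0.0350 × 0.2000
     = 0.02712000 + 0.00700000
     = 0.03412000

Step 2: Apply Bayes' theorem
P(A|D) = P(D|A)P(A) / P(D)
       = 0.02712000 / 0.03412000
       = 0.7948


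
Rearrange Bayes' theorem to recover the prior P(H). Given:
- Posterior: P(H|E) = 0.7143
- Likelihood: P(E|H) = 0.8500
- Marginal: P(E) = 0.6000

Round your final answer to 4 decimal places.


From Bayes' theorem: P(H|E) = P(E|H) × P(H) / P(E)

Rearranging for P(H):
P(H) = P(H|E) × P(E) / P(E|H)
     = 0.7143 × 0.6000 / 0.8500
     = 0.42858000 / 0.8500
     = 0.5042
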